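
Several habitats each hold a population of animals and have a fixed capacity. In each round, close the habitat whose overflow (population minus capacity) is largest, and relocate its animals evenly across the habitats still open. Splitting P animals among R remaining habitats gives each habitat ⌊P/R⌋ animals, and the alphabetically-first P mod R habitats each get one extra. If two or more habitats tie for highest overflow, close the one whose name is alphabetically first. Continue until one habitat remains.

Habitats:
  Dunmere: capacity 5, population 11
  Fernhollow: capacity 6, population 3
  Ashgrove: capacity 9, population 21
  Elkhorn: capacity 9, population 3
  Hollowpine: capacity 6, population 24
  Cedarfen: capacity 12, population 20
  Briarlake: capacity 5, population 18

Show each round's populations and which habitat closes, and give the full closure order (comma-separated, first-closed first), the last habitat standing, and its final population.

Closure order: Hollowpine, Briarlake, Ashgrove, Cedarfen, Dunmere, Fernhollow
Last habitat: Elkhorn with 100 animals

Round 1: Ashgrove=21 Briarlake=18 Cedarfen=20 Dunmere=11 Elkhorn=3 Fernhollow=3 Hollowpine=24 → close Hollowpine (overflow 18)
  24÷6 = 4 each, +1 to first 0
Round 2: Ashgrove=25 Briarlake=22 Cedarfen=24 Dunmere=15 Elkhorn=7 Fernhollow=7 → close Briarlake (overflow 17)
  22÷5 = 4 each, +1 to first 2
Round 3: Ashgrove=30 Cedarfen=29 Dunmere=19 Elkhorn=11 Fernhollow=11 → close Ashgrove (overflow 21)
  30÷4 = 7 each, +1 to first 2
Round 4: Cedarfen=37 Dunmere=27 Elkhorn=18 Fernhollow=18 → close Cedarfen (overflow 25)
  37÷3 = 12 each, +1 to first 1
Round 5: Dunmere=40 Elkhorn=30 Fernhollow=30 → close Dunmere (overflow 35)
  40÷2 = 20 each, +1 to first 0
Round 6: Elkhorn=50 Fernhollow=50 → close Fernhollow (overflow 44)
  50÷1 = 50 each, +1 to first 0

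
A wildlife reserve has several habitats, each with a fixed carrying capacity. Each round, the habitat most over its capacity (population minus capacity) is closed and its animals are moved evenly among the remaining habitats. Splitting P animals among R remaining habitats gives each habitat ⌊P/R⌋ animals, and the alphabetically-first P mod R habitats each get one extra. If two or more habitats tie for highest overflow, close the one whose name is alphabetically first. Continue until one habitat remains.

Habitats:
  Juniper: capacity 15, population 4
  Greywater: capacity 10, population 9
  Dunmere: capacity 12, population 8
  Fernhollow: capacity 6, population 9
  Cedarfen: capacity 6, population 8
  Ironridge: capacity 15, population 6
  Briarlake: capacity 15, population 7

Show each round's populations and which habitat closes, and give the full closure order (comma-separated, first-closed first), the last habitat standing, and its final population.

Round 1: Briarlake=7 Cedarfen=8 Dunmere=8 Fernhollow=9 Greywater=9 Ironridge=6 Juniper=4 → close Fernhollow (overflow 3)
  9÷6 = 1 each, +1 to first 3
Round 2: Briarlake=9 Cedarfen=10 Dunmere=10 Greywater=10 Ironridge=7 Juniper=5 → close Cedarfen (overflow 4)
  10÷5 = 2 each, +1 to first 0
Round 3: Briarlake=11 Dunmere=12 Greywater=12 Ironridge=9 Juniper=7 → close Greywater (overflow 2)
  12÷4 = 3 each, +1 to first 0
Round 4: Briarlake=14 Dunmere=15 Ironridge=12 Juniper=10 → close Dunmere (overflow 3)
  15÷3 = 5 each, +1 to first 0
Round 5: Briarlake=19 Ironridge=17 Juniper=15 → close Briarlake (overflow 4)
  19÷2 = 9 each, +1 to first 1
Round 6: Ironridge=27 Juniper=24 → close Ironridge (overflow 12)
  27÷1 = 27 each, +1 to first 0

Closure order: Fernhollow, Cedarfen, Greywater, Dunmere, Briarlake, Ironridge
Last habitat: Juniper with 51 animals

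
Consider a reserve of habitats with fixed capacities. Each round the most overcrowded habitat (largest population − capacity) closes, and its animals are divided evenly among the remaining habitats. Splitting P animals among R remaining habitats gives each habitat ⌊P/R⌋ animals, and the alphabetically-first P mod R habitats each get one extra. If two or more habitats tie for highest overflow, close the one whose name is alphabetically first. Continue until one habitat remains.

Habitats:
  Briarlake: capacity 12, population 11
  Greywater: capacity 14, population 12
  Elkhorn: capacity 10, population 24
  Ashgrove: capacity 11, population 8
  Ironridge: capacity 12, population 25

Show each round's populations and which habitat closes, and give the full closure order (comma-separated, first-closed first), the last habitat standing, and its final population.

Closure order: Elkhorn, Ironridge, Briarlake, Ashgrove
Last habitat: Greywater with 80 animals

Round 1: Ashgrove=8 Briarlake=11 Elkhorn=24 Greywater=12 Ironridge=25 → close Elkhorn (overflow 14)
  24÷4 = 6 each, +1 to first 0
Round 2: Ashgrove=14 Briarlake=17 Greywater=18 Ironridge=31 → close Ironridge (overflow 19)
  31÷3 = 10 each, +1 to first 1
Round 3: Ashgrove=25 Briarlake=27 Greywater=28 → close Briarlake (overflow 15)
  27÷2 = 13 each, +1 to first 1
Round 4: Ashgrove=39 Greywater=41 → close Ashgrove (overflow 28)
  39÷1 = 39 each, +1 to first 0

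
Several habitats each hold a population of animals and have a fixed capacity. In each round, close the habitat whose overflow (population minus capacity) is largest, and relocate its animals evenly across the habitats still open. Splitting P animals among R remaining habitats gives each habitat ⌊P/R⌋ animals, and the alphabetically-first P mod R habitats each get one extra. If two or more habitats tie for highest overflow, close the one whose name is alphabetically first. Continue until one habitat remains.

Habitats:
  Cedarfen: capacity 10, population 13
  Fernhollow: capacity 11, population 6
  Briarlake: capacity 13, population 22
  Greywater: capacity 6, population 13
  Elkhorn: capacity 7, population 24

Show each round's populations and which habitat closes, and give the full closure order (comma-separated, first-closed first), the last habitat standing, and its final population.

Round 1: Briarlake=22 Cedarfen=13 Elkhorn=24 Fernhollow=6 Greywater=13 → close Elkhorn (overflow 17)
  24÷4 = 6 each, +1 to first 0
Round 2: Briarlake=28 Cedarfen=19 Fernhollow=12 Greywater=19 → close Briarlake (overflow 15)
  28÷3 = 9 each, +1 to first 1
Round 3: Cedarfen=29 Fernhollow=21 Greywater=28 → close Greywater (overflow 22)
  28÷2 = 14 each, +1 to first 0
Round 4: Cedarfen=43 Fernhollow=35 → close Cedarfen (overflow 33)
  43÷1 = 43 each, +1 to first 0

Closure order: Elkhorn, Briarlake, Greywater, Cedarfen
Last habitat: Fernhollow with 78 animals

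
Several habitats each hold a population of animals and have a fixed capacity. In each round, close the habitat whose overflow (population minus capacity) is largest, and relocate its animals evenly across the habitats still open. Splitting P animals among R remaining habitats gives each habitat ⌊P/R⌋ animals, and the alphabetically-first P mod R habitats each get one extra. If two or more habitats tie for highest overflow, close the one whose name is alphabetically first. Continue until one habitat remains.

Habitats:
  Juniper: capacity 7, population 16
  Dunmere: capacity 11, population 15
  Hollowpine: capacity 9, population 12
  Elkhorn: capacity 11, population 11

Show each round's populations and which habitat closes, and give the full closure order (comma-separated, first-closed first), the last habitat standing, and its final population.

Round 1: Dunmere=15 Elkhorn=11 Hollowpine=12 Juniper=16 → close Juniper (overflow 9)
  16÷3 = 5 each, +1 to first 1
Round 2: Dunmere=21 Elkhorn=16 Hollowpine=17 → close Dunmere (overflow 10)
  21÷2 = 10 each, +1 to first 1
Round 3: Elkhorn=27 Hollowpine=27 → close Hollowpine (overflow 18)
  27÷1 = 27 each, +1 to first 0

Closure order: Juniper, Dunmere, Hollowpine
Last habitat: Elkhorn with 54 animals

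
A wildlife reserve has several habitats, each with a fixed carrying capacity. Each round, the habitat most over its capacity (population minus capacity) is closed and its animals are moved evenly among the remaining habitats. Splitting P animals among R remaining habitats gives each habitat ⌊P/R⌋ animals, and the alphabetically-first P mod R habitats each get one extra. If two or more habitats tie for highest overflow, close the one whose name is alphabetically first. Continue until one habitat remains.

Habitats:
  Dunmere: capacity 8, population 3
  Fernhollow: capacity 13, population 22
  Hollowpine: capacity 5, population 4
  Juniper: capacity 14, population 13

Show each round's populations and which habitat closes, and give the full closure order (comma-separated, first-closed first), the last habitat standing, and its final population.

Round 1: Dunmere=3 Fernhollow=22 Hollowpine=4 Juniper=13 → close Fernhollow (overflow 9)
  22÷3 = 7 each, +1 to first 1
Round 2: Dunmere=11 Hollowpine=11 Juniper=20 → close Hollowpine (overflow 6)
  11÷2 = 5 each, +1 to first 1
Round 3: Dunmere=17 Juniper=25 → close Juniper (overflow 11)
  25÷1 = 25 each, +1 to first 0

Closure order: Fernhollow, Hollowpine, Juniper
Last habitat: Dunmere with 42 animals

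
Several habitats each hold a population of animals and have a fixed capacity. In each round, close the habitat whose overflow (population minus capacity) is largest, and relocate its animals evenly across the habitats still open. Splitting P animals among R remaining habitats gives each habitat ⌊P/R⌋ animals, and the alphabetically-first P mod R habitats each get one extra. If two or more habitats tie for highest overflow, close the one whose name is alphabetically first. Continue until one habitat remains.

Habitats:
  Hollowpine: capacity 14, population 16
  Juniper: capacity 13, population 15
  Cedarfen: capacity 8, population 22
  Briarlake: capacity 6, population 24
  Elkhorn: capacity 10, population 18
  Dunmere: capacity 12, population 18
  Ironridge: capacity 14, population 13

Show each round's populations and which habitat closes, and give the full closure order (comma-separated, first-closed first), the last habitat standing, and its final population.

Round 1: Briarlake=24 Cedarfen=22 Dunmere=18 Elkhorn=18 Hollowpine=16 Ironridge=13 Juniper=15 → close Briarlake (overflow 18)
  24÷6 = 4 each, +1 to first 0
Round 2: Cedarfen=26 Dunmere=22 Elkhorn=22 Hollowpine=20 Ironridge=17 Juniper=19 → close Cedarfen (overflow 18)
  26÷5 = 5 each, +1 to first 1
Round 3: Dunmere=28 Elkhorn=27 Hollowpine=25 Ironridge=22 Juniper=24 → close Elkhorn (overflow 17)
  27÷4 = 6 each, +1 to first 3
Round 4: Dunmere=35 Hollowpine=32 Ironridge=29 Juniper=30 → close Dunmere (overflow 23)
  35÷3 = 11 each, +1 to first 2
Round 5: Hollowpine=44 Ironridge=41 Juniper=41 → close Hollowpine (overflow 30)
  44÷2 = 22 each, +1 to first 0
Round 6: Ironridge=63 Juniper=63 → close Juniper (overflow 50)
  63÷1 = 63 each, +1 to first 0

Closure order: Briarlake, Cedarfen, Elkhorn, Dunmere, Hollowpine, Juniper
Last habitat: Ironridge with 126 animals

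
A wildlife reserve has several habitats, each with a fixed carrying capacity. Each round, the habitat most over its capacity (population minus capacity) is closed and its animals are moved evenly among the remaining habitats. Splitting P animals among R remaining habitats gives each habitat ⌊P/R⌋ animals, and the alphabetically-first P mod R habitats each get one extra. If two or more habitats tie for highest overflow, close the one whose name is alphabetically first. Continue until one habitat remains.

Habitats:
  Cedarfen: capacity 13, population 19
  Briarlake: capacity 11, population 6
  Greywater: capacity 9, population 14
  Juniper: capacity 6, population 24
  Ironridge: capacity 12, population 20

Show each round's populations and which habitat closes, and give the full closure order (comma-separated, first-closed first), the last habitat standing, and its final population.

Closure order: Juniper, Ironridge, Cedarfen, Greywater
Last habitat: Briarlake with 83 animals

Round 1: Briarlake=6 Cedarfen=19 Greywater=14 Ironridge=20 Juniper=24 → close Juniper (overflow 18)
  24÷4 = 6 each, +1 to first 0
Round 2: Briarlake=12 Cedarfen=25 Greywater=20 Ironridge=26 → close Ironridge (overflow 14)
  26÷3 = 8 each, +1 to first 2
Round 3: Briarlake=21 Cedarfen=34 Greywater=28 → close Cedarfen (overflow 21)
  34÷2 = 17 each, +1 to first 0
Round 4: Briarlake=38 Greywater=45 → close Greywater (overflow 36)
  45÷1 = 45 each, +1 to first 0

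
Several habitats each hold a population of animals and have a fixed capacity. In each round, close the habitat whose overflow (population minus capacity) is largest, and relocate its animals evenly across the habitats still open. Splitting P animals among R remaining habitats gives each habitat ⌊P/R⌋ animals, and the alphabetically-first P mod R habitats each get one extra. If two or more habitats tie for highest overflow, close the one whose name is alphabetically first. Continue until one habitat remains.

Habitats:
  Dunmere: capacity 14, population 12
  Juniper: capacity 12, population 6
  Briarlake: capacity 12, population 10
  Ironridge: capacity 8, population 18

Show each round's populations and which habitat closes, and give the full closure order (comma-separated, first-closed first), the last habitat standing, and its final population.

Closure order: Ironridge, Briarlake, Dunmere
Last habitat: Juniper with 46 animals

Round 1: Briarlake=10 Dunmere=12 Ironridge=18 Juniper=6 → close Ironridge (overflow 10)
  18÷3 = 6 each, +1 to first 0
Round 2: Briarlake=16 Dunmere=18 Juniper=12 → close Briarlake (overflow 4)
  16÷2 = 8 each, +1 to first 0
Round 3: Dunmere=26 Juniper=20 → close Dunmere (overflow 12)
  26÷1 = 26 each, +1 to first 0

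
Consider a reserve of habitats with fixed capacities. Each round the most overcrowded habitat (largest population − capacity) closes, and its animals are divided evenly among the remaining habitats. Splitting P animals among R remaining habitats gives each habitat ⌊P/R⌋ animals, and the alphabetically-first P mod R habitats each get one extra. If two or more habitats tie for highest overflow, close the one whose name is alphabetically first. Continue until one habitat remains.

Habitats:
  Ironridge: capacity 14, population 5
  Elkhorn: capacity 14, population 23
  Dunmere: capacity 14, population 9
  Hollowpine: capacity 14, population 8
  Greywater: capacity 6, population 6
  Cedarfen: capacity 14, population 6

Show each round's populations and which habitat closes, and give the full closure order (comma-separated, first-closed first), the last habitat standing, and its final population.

Round 1: Cedarfen=6 Dunmere=9 Elkhorn=23 Greywater=6 Hollowpine=8 Ironridge=5 → close Elkhorn (overflow 9)
  23÷5 = 4 each, +1 to first 3
Round 2: Cedarfen=11 Dunmere=14 Greywater=11 Hollowpine=12 Ironridge=9 → close Greywater (overflow 5)
  11÷4 = 2 each, +1 to first 3
Round 3: Cedarfen=14 Dunmere=17 Hollowpine=15 Ironridge=11 → close Dunmere (overflow 3)
  17÷3 = 5 each, +1 to first 2
Round 4: Cedarfen=20 Hollowpine=21 Ironridge=16 → close Hollowpine (overflow 7)
  21÷2 = 10 each, +1 to first 1
Round 5: Cedarfen=31 Ironridge=26 → close Cedarfen (overflow 17)
  31÷1 = 31 each, +1 to first 0

Closure order: Elkhorn, Greywater, Dunmere, Hollowpine, Cedarfen
Last habitat: Ironridge with 57 animals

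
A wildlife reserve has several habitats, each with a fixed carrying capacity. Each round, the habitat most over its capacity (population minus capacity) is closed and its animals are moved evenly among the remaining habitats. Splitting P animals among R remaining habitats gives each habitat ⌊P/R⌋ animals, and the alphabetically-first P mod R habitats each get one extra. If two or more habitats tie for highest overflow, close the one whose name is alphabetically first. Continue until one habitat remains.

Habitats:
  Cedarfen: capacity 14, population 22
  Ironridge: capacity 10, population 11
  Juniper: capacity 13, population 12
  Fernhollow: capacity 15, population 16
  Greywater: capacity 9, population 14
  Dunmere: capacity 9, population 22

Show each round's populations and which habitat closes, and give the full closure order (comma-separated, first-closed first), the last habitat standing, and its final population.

Closure order: Dunmere, Cedarfen, Greywater, Fernhollow, Ironridge
Last habitat: Juniper with 97 animals

Round 1: Cedarfen=22 Dunmere=22 Fernhollow=16 Greywater=14 Ironridge=11 Juniper=12 → close Dunmere (overflow 13)
  22÷5 = 4 each, +1 to first 2
Round 2: Cedarfen=27 Fernhollow=21 Greywater=18 Ironridge=15 Juniper=16 → close Cedarfen (overflow 13)
  27÷4 = 6 each, +1 to first 3
Round 3: Fernhollow=28 Greywater=25 Ironridge=22 Juniper=22 → close Greywater (overflow 16)
  25÷3 = 8 each, +1 to first 1
Round 4: Fernhollow=37 Ironridge=30 Juniper=30 → close Fernhollow (overflow 22)
  37÷2 = 18 each, +1 to first 1
Round 5: Ironridge=49 Juniper=48 → close Ironridge (overflow 39)
  49÷1 = 49 each, +1 to first 0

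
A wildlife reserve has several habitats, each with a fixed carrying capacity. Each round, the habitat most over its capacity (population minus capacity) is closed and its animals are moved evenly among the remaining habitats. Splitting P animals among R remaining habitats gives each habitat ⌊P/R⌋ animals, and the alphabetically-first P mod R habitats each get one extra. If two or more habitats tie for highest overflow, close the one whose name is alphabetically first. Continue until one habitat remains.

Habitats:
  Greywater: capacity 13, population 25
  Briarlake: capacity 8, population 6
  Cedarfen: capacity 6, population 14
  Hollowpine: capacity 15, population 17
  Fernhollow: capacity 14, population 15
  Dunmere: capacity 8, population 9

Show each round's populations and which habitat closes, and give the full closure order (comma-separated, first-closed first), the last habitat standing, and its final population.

Closure order: Greywater, Cedarfen, Dunmere, Fernhollow, Hollowpine
Last habitat: Briarlake with 86 animals

Round 1: Briarlake=6 Cedarfen=14 Dunmere=9 Fernhollow=15 Greywater=25 Hollowpine=17 → close Greywater (overflow 12)
  25÷5 = 5 each, +1 to first 0
Round 2: Briarlake=11 Cedarfen=19 Dunmere=14 Fernhollow=20 Hollowpine=22 → close Cedarfen (overflow 13)
  19÷4 = 4 each, +1 to first 3
Round 3: Briarlake=16 Dunmere=19 Fernhollow=25 Hollowpine=26 → close Dunmere (overflow 11)
  19÷3 = 6 each, +1 to first 1
Round 4: Briarlake=23 Fernhollow=31 Hollowpine=32 → close Fernhollow (overflow 17)
  31÷2 = 15 each, +1 to first 1
Round 5: Briarlake=39 Hollowpine=47 → close Hollowpine (overflow 32)
  47÷1 = 47 each, +1 to first 0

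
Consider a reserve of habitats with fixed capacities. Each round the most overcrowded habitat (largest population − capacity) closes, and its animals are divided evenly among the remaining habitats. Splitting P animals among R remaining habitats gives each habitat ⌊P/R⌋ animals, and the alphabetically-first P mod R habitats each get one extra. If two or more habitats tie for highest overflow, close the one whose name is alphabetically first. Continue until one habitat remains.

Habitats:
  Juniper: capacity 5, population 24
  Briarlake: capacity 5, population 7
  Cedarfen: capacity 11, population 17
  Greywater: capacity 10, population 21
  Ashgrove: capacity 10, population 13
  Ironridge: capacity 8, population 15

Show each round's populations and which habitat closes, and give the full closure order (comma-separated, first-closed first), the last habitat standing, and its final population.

Closure order: Juniper, Greywater, Cedarfen, Ironridge, Ashgrove
Last habitat: Briarlake with 97 animals

Round 1: Ashgrove=13 Briarlake=7 Cedarfen=17 Greywater=21 Ironridge=15 Juniper=24 → close Juniper (overflow 19)
  24÷5 = 4 each, +1 to first 4
Round 2: Ashgrove=18 Briarlake=12 Cedarfen=22 Greywater=26 Ironridge=19 → close Greywater (overflow 16)
  26÷4 = 6 each, +1 to first 2
Round 3: Ashgrove=25 Briarlake=19 Cedarfen=28 Ironridge=25 → close Cedarfen (overflow 17)
  28÷3 = 9 each, +1 to first 1
Round 4: Ashgrove=35 Briarlake=28 Ironridge=34 → close Ironridge (overflow 26)
  34÷2 = 17 each, +1 to first 0
Round 5: Ashgrove=52 Briarlake=45 → close Ashgrove (overflow 42)
  52÷1 = 52 each, +1 to first 0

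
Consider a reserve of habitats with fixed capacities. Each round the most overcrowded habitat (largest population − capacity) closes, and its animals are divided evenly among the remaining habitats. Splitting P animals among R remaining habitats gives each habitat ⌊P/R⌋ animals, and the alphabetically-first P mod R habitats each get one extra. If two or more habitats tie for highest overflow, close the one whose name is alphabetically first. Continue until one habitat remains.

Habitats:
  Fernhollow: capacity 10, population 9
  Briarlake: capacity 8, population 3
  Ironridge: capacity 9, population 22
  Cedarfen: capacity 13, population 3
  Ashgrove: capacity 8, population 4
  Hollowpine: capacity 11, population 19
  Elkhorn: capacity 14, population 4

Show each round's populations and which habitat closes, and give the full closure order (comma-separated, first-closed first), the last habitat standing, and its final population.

Round 1: Ashgrove=4 Briarlake=3 Cedarfen=3 Elkhorn=4 Fernhollow=9 Hollowpine=19 Ironridge=22 → close Ironridge (overflow 13)
  22÷6 = 3 each, +1 to first 4
Round 2: Ashgrove=8 Briarlake=7 Cedarfen=7 Elkhorn=8 Fernhollow=12 Hollowpine=22 → close Hollowpine (overflow 11)
  22÷5 = 4 each, +1 to first 2
Round 3: Ashgrove=13 Briarlake=12 Cedarfen=11 Elkhorn=12 Fernhollow=16 → close Fernhollow (overflow 6)
  16÷4 = 4 each, +1 to first 0
Round 4: Ashgrove=17 Briarlake=16 Cedarfen=15 Elkhorn=16 → close Ashgrove (overflow 9)
  17÷3 = 5 each, +1 to first 2
Round 5: Briarlake=22 Cedarfen=21 Elkhorn=21 → close Briarlake (overflow 14)
  22÷2 = 11 each, +1 to first 0
Round 6: Cedarfen=32 Elkhorn=32 → close Cedarfen (overflow 19)
  32÷1 = 32 each, +1 to first 0

Closure order: Ironridge, Hollowpine, Fernhollow, Ashgrove, Briarlake, Cedarfen
Last habitat: Elkhorn with 64 animals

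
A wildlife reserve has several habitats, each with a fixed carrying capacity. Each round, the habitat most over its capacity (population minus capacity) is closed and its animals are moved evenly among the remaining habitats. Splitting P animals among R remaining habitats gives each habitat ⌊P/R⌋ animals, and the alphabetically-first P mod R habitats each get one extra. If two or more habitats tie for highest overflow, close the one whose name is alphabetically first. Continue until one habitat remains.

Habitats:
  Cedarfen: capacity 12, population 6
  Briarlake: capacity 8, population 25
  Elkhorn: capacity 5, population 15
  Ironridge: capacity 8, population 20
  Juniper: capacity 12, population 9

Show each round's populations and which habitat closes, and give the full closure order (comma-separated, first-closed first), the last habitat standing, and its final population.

Closure order: Briarlake, Ironridge, Elkhorn, Juniper
Last habitat: Cedarfen with 75 animals

Round 1: Briarlake=25 Cedarfen=6 Elkhorn=15 Ironridge=20 Juniper=9 → close Briarlake (overflow 17)
  25÷4 = 6 each, +1 to first 1
Round 2: Cedarfen=13 Elkhorn=21 Ironridge=26 Juniper=15 → close Ironridge (overflow 18)
  26÷3 = 8 each, +1 to first 2
Round 3: Cedarfen=22 Elkhorn=30 Juniper=23 → close Elkhorn (overflow 25)
  30÷2 = 15 each, +1 to first 0
Round 4: Cedarfen=37 Juniper=38 → close Juniper (overflow 26)
  38÷1 = 38 each, +1 to first 0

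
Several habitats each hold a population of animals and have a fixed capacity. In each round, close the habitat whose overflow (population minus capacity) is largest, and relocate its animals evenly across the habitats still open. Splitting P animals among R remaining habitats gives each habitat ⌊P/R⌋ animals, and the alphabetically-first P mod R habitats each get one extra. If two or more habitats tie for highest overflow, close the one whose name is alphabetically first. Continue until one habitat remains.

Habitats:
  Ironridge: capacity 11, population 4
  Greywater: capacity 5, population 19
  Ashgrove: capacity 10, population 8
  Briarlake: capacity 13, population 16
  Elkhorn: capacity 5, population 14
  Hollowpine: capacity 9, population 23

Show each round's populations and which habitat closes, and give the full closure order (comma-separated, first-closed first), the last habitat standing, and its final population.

Round 1: Ashgrove=8 Briarlake=16 Elkhorn=14 Greywater=19 Hollowpine=23 Ironridge=4 → close Greywater (overflow 14)
  19÷5 = 3 each, +1 to first 4
Round 2: Ashgrove=12 Briarlake=20 Elkhorn=18 Hollowpine=27 Ironridge=7 → close Hollowpine (overflow 18)
  27÷4 = 6 each, +1 to first 3
Round 3: Ashgrove=19 Briarlake=27 Elkhorn=25 Ironridge=13 → close Elkhorn (overflow 20)
  25÷3 = 8 each, +1 to first 1
Round 4: Ashgrove=28 Briarlake=35 Ironridge=21 → close Briarlake (overflow 22)
  35÷2 = 17 each, +1 to first 1
Round 5: Ashgrove=46 Ironridge=38 → close Ashgrove (overflow 36)
  46÷1 = 46 each, +1 to first 0

Closure order: Greywater, Hollowpine, Elkhorn, Briarlake, Ashgrove
Last habitat: Ironridge with 84 animals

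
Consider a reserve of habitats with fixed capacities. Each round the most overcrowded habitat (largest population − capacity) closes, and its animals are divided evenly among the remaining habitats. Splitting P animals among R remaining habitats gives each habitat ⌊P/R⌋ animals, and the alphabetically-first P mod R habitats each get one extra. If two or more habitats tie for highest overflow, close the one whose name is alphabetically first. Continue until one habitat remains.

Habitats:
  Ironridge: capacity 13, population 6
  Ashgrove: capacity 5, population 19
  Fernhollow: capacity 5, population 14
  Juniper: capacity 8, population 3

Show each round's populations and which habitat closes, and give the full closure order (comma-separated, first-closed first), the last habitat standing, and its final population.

Closure order: Ashgrove, Fernhollow, Juniper
Last habitat: Ironridge with 42 animals

Round 1: Ashgrove=19 Fernhollow=14 Ironridge=6 Juniper=3 → close Ashgrove (overflow 14)
  19÷3 = 6 each, +1 to first 1
Round 2: Fernhollow=21 Ironridge=12 Juniper=9 → close Fernhollow (overflow 16)
  21÷2 = 10 each, +1 to first 1
Round 3: Ironridge=23 Juniper=19 → close Juniper (overflow 11)
  19÷1 = 19 each, +1 to first 0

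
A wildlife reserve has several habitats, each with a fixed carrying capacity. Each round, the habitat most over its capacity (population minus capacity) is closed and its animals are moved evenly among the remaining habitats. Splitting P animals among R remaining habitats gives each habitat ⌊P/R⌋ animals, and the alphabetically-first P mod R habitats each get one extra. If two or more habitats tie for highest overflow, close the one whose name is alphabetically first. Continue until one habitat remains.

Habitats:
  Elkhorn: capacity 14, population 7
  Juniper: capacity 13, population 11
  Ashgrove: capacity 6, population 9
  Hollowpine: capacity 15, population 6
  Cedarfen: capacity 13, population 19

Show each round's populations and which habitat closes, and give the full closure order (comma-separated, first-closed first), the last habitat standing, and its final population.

Round 1: Ashgrove=9 Cedarfen=19 Elkhorn=7 Hollowpine=6 Juniper=11 → close Cedarfen (overflow 6)
  19÷4 = 4 each, +1 to first 3
Round 2: Ashgrove=14 Elkhorn=12 Hollowpine=11 Juniper=15 → close Ashgrove (overflow 8)
  14÷3 = 4 each, +1 to first 2
Round 3: Elkhorn=17 Hollowpine=16 Juniper=19 → close Juniper (overflow 6)
  19÷2 = 9 each, +1 to first 1
Round 4: Elkhorn=27 Hollowpine=25 → close Elkhorn (overflow 13)
  27÷1 = 27 each, +1 to first 0

Closure order: Cedarfen, Ashgrove, Juniper, Elkhorn
Last habitat: Hollowpine with 52 animals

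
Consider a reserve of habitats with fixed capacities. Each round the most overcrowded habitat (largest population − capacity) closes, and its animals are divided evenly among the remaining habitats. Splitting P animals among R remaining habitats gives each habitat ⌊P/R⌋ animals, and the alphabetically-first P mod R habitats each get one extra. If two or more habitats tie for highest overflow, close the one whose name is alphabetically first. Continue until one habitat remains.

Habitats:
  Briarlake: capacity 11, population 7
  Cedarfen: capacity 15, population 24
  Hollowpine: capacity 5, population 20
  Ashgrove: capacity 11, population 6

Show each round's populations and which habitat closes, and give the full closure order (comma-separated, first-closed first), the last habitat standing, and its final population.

Round 1: Ashgrove=6 Briarlake=7 Cedarfen=24 Hollowpine=20 → close Hollowpine (overflow 15)
  20÷3 = 6 each, +1 to first 2
Round 2: Ashgrove=13 Briarlake=14 Cedarfen=30 → close Cedarfen (overflow 15)
  30÷2 = 15 each, +1 to first 0
Round 3: Ashgrove=28 Briarlake=29 → close Briarlake (overflow 18)
  29÷1 = 29 each, +1 to first 0

Closure order: Hollowpine, Cedarfen, Briarlake
Last habitat: Ashgrove with 57 animals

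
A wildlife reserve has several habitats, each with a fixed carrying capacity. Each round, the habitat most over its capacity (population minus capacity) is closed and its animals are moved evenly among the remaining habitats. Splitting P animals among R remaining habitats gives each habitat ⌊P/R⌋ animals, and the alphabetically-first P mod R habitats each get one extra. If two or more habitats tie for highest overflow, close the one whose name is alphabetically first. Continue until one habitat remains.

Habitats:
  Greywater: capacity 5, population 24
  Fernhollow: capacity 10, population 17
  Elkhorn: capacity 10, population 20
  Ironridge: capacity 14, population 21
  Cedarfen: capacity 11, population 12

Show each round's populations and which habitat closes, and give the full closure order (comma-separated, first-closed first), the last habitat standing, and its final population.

Round 1: Cedarfen=12 Elkhorn=20 Fernhollow=17 Greywater=24 Ironridge=21 → close Greywater (overflow 19)
  24÷4 = 6 each, +1 to first 0
Round 2: Cedarfen=18 Elkhorn=26 Fernhollow=23 Ironridge=27 → close Elkhorn (overflow 16)
  26÷3 = 8 each, +1 to first 2
Round 3: Cedarfen=27 Fernhollow=32 Ironridge=35 → close Fernhollow (overflow 22)
  32÷2 = 16 each, +1 to first 0
Round 4: Cedarfen=43 Ironridge=51 → close Ironridge (overflow 37)
  51÷1 = 51 each, +1 to first 0

Closure order: Greywater, Elkhorn, Fernhollow, Ironridge
Last habitat: Cedarfen with 94 animals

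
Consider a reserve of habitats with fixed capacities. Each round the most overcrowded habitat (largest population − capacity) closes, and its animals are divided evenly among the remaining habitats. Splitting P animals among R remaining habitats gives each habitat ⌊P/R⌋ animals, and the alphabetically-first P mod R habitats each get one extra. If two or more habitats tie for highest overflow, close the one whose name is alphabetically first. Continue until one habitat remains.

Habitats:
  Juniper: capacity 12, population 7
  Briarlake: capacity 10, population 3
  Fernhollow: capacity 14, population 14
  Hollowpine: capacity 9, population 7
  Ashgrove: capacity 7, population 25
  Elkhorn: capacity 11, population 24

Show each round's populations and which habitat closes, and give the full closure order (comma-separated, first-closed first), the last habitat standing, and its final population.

Closure order: Ashgrove, Elkhorn, Fernhollow, Hollowpine, Briarlake
Last habitat: Juniper with 80 animals

Round 1: Ashgrove=25 Briarlake=3 Elkhorn=24 Fernhollow=14 Hollowpine=7 Juniper=7 → close Ashgrove (overflow 18)
  25÷5 = 5 each, +1 to first 0
Round 2: Briarlake=8 Elkhorn=29 Fernhollow=19 Hollowpine=12 Juniper=12 → close Elkhorn (overflow 18)
  29÷4 = 7 each, +1 to first 1
Round 3: Briarlake=16 Fernhollow=26 Hollowpine=19 Juniper=19 → close Fernhollow (overflow 12)
  26÷3 = 8 each, +1 to first 2
Round 4: Briarlake=25 Hollowpine=28 Juniper=27 → close Hollowpine (overflow 19)
  28÷2 = 14 each, +1 to first 0
Round 5: Briarlake=39 Juniper=41 → close Briarlake (overflow 29)
  39÷1 = 39 each, +1 to first 0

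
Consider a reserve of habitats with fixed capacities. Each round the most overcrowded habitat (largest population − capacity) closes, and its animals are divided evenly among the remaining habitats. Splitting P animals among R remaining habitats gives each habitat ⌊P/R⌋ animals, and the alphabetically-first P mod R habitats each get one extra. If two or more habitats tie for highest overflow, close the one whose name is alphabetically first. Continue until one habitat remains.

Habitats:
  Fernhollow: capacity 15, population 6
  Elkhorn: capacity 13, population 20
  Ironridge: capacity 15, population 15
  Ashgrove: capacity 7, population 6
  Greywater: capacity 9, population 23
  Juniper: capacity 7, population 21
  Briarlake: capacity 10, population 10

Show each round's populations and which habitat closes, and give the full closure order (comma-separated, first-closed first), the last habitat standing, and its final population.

Round 1: Ashgrove=6 Briarlake=10 Elkhorn=20 Fernhollow=6 Greywater=23 Ironridge=15 Juniper=21 → close Greywater (overflow 14)
  23÷6 = 3 each, +1 to first 5
Round 2: Ashgrove=10 Briarlake=14 Elkhorn=24 Fernhollow=10 Ironridge=19 Juniper=24 → close Juniper (overflow 17)
  24÷5 = 4 each, +1 to first 4
Round 3: Ashgrove=15 Briarlake=19 Elkhorn=29 Fernhollow=15 Ironridge=23 → close Elkhorn (overflow 16)
  29÷4 = 7 each, +1 to first 1
Round 4: Ashgrove=23 Briarlake=26 Fernhollow=22 Ironridge=30 → close Ashgrove (overflow 16)
  23÷3 = 7 each, +1 to first 2
Round 5: Briarlake=34 Fernhollow=30 Ironridge=37 → close Briarlake (overflow 24)
  34÷2 = 17 each, +1 to first 0
Round 6: Fernhollow=47 Ironridge=54 → close Ironridge (overflow 39)
  54÷1 = 54 each, +1 to first 0

Closure order: Greywater, Juniper, Elkhorn, Ashgrove, Briarlake, Ironridge
Last habitat: Fernhollow with 101 animals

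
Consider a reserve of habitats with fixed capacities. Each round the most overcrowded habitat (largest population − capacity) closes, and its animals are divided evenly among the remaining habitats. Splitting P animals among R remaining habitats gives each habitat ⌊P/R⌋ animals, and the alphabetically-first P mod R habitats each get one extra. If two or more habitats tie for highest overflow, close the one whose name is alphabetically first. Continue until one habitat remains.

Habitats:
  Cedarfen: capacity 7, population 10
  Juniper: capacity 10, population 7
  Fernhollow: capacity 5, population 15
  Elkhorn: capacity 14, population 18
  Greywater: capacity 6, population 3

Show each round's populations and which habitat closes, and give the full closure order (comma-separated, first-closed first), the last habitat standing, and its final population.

Round 1: Cedarfen=10 Elkhorn=18 Fernhollow=15 Greywater=3 Juniper=7 → close Fernhollow (overflow 10)
  15÷4 = 3 each, +1 to first 3
Round 2: Cedarfen=14 Elkhorn=22 Greywater=7 Juniper=10 → close Elkhorn (overflow 8)
  22÷3 = 7 each, +1 to first 1
Round 3: Cedarfen=22 Greywater=14 Juniper=17 → close Cedarfen (overflow 15)
  22÷2 = 11 each, +1 to first 0
Round 4: Greywater=25 Juniper=28 → close Greywater (overflow 19)
  25÷1 = 25 each, +1 to first 0

Closure order: Fernhollow, Elkhorn, Cedarfen, Greywater
Last habitat: Juniper with 53 animals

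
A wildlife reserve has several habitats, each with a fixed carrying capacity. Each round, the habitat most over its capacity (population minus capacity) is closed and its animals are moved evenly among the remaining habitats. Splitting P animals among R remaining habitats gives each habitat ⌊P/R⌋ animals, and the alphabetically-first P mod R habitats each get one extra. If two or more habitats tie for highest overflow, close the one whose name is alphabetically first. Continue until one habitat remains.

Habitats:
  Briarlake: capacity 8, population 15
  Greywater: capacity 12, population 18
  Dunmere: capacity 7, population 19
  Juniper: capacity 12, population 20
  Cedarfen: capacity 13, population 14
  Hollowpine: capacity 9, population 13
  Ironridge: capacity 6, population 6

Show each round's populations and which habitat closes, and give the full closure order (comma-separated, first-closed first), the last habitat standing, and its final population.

Closure order: Dunmere, Briarlake, Juniper, Greywater, Hollowpine, Cedarfen
Last habitat: Ironridge with 105 animals

Round 1: Briarlake=15 Cedarfen=14 Dunmere=19 Greywater=18 Hollowpine=13 Ironridge=6 Juniper=20 → close Dunmere (overflow 12)
  19÷6 = 3 each, +1 to first 1
Round 2: Briarlake=19 Cedarfen=17 Greywater=21 Hollowpine=16 Ironridge=9 Juniper=23 → close Briarlake (overflow 11)
  19÷5 = 3 each, +1 to first 4
Round 3: Cedarfen=21 Greywater=25 Hollowpine=20 Ironridge=13 Juniper=26 → close Juniper (overflow 14)
  26÷4 = 6 each, +1 to first 2
Round 4: Cedarfen=28 Greywater=32 Hollowpine=26 Ironridge=19 → close Greywater (overflow 20)
  32÷3 = 10 each, +1 to first 2
Round 5: Cedarfen=39 Hollowpine=37 Ironridge=29 → close Hollowpine (overflow 28)
  37÷2 = 18 each, +1 to first 1
Round 6: Cedarfen=58 Ironridge=47 → close Cedarfen (overflow 45)
  58÷1 = 58 each, +1 to first 0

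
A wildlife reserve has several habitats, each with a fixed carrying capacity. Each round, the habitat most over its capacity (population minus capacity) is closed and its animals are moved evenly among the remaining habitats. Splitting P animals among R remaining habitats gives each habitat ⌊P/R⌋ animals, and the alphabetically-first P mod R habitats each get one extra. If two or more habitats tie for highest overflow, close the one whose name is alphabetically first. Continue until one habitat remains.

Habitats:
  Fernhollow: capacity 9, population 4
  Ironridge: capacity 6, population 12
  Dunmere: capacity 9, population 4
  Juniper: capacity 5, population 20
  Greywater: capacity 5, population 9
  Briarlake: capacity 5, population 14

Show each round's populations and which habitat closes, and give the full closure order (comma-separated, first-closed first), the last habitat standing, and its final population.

Closure order: Juniper, Briarlake, Ironridge, Greywater, Dunmere
Last habitat: Fernhollow with 63 animals

Round 1: Briarlake=14 Dunmere=4 Fernhollow=4 Greywater=9 Ironridge=12 Juniper=20 → close Juniper (overflow 15)
  20÷5 = 4 each, +1 to first 0
Round 2: Briarlake=18 Dunmere=8 Fernhollow=8 Greywater=13 Ironridge=16 → close Briarlake (overflow 13)
  18÷4 = 4 each, +1 to first 2
Round 3: Dunmere=13 Fernhollow=13 Greywater=17 Ironridge=20 → close Ironridge (overflow 14)
  20÷3 = 6 each, +1 to first 2
Round 4: Dunmere=20 Fernhollow=20 Greywater=23 → close Greywater (overflow 18)
  23÷2 = 11 each, +1 to first 1
Round 5: Dunmere=32 Fernhollow=31 → close Dunmere (overflow 23)
  32÷1 = 32 each, +1 to first 0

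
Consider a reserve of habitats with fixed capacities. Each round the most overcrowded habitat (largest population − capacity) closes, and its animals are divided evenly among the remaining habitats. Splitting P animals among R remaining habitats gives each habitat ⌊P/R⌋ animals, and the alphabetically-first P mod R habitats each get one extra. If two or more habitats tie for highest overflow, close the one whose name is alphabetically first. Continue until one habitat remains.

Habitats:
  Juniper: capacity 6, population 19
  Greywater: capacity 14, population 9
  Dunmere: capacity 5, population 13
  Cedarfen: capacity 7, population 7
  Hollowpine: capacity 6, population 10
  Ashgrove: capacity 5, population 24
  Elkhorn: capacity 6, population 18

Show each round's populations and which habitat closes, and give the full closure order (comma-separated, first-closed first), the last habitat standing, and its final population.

Round 1: Ashgrove=24 Cedarfen=7 Dunmere=13 Elkhorn=18 Greywater=9 Hollowpine=10 Juniper=19 → close Ashgrove (overflow 19)
  24÷6 = 4 each, +1 to first 0
Round 2: Cedarfen=11 Dunmere=17 Elkhorn=22 Greywater=13 Hollowpine=14 Juniper=23 → close Juniper (overflow 17)
  23÷5 = 4 each, +1 to first 3
Round 3: Cedarfen=16 Dunmere=22 Elkhorn=27 Greywater=17 Hollowpine=18 → close Elkhorn (overflow 21)
  27÷4 = 6 each, +1 to first 3
Round 4: Cedarfen=23 Dunmere=29 Greywater=24 Hollowpine=24 → close Dunmere (overflow 24)
  29÷3 = 9 each, +1 to first 2
Round 5: Cedarfen=33 Greywater=34 Hollowpine=33 → close Hollowpine (overflow 27)
  33÷2 = 16 each, +1 to first 1
Round 6: Cedarfen=50 Greywater=50 → close Cedarfen (overflow 43)
  50÷1 = 50 each, +1 to first 0

Closure order: Ashgrove, Juniper, Elkhorn, Dunmere, Hollowpine, Cedarfen
Last habitat: Greywater with 100 animals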